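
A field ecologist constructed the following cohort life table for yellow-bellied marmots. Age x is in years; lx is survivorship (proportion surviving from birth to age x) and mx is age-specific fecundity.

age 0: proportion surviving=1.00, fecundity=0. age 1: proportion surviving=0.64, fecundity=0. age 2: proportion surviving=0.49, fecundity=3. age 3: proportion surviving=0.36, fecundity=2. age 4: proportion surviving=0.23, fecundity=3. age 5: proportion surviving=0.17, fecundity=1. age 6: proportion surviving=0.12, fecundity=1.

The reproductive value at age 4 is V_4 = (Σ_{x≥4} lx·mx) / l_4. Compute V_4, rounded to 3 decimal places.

lx·mx for x ≥ 4: 0.69, 0.17, 0.12 → sum = 0.98
V_4 = 0.98 / l_4 = 0.98 / 0.23 = 4.26087… → 4.261

4.261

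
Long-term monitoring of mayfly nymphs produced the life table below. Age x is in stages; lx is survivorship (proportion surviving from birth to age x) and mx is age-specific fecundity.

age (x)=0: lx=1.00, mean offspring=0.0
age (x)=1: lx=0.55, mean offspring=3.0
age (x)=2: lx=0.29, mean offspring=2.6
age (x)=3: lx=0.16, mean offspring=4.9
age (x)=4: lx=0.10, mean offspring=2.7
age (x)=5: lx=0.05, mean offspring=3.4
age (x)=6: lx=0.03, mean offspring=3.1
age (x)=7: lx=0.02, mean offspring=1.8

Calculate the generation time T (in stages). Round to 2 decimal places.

lx·mx: 0, 1.65, 0.754, 0.784, 0.27, 0.17, 0.093, 0.036 → R0 = 3.757
x·lx·mx: 0, 1.65, 1.508, 2.352, 1.08, 0.85, 0.558, 0.252 → Σ = 8.25
T = 8.25 / 3.757 = 2.195901… → 2.20

2.20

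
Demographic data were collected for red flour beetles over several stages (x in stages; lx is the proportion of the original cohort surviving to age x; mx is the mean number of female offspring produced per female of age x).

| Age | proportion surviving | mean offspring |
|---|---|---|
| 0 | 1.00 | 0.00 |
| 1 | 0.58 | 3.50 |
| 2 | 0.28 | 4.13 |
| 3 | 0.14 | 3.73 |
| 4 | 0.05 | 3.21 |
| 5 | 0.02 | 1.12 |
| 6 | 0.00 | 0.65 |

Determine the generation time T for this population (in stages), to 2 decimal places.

lx·mx: 0, 2.03, 1.1564, 0.5222, 0.1605, 0.0224, 0 → R0 = 3.8915
x·lx·mx: 0, 2.03, 2.3128, 1.5666, 0.642, 0.112, 0 → Σ = 6.6634
T = 6.6634 / 3.8915 = 1.712296… → 1.71

1.71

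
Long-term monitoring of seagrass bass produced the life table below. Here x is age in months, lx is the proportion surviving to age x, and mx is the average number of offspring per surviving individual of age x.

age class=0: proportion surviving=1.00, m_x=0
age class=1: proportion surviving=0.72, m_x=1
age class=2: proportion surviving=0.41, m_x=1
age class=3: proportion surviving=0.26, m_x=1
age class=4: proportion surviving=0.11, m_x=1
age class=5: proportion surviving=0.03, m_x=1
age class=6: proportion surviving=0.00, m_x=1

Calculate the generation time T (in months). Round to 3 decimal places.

1.902

lx·mx: 0, 0.72, 0.41, 0.26, 0.11, 0.03, 0 → R0 = 1.53
x·lx·mx: 0, 0.72, 0.82, 0.78, 0.44, 0.15, 0 → Σ = 2.91
T = 2.91 / 1.53 = 1.901961… → 1.902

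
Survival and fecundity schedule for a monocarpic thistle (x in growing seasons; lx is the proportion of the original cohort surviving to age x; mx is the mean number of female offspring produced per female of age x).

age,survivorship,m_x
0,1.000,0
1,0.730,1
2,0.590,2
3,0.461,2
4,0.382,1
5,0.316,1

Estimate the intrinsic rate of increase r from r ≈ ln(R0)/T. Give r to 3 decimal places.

R0 = Σ lx·mx = 0 + 0.73 + 1.18 + 0.922 + 0.382 + 0.316 = 3.53
Σ x·lx·mx = 8.964; T = 8.964/3.53 = 2.53938…
r ≈ ln(R0)/T = ln(3.53)/2.53938… = 0.4967… → 0.497

0.497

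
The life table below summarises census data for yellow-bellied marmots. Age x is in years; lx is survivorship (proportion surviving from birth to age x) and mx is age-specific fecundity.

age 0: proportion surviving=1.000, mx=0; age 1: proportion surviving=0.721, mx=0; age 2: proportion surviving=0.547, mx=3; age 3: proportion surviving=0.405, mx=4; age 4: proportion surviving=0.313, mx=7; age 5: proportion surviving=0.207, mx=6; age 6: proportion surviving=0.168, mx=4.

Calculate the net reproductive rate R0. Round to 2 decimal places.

lx·mx by age: 0, 0, 1.641, 1.62, 2.191, 1.242, 0.672
R0 = Σ lx·mx = 7.366 → 7.37

7.37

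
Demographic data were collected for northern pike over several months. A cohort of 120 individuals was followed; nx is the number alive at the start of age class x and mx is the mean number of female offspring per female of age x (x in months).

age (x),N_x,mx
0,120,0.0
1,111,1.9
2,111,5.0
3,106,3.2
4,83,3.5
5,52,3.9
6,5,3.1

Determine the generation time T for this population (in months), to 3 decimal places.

lx = nx/n0 = nx/120: 1, 0.925, 0.925, 0.88333…, 0.69167…, 0.43333…, 0.04167…
lx·mx: 0, 1.7575, 4.625, 2.826667…, 2.420833…, 1.69…, 0.129167… → R0 = 13.449167…
x·lx·mx: 0, 1.7575, 9.25, 8.48…, 9.683333…, 8.45…, 0.775… → Σ = 38.395833…
T = 38.395833… / 13.449167… = 2.854886… → 2.855

2.855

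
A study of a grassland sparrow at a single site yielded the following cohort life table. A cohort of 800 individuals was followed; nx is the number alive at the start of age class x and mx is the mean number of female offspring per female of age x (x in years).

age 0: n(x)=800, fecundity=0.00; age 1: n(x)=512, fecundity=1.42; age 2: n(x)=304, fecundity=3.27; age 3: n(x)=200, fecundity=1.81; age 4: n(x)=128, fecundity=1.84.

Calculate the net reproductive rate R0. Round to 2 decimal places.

2.90

lx = nx/n0 = nx/800: 1, 0.64, 0.38, 0.25, 0.16
lx·mx by age: 0, 0.9088, 1.2426, 0.4525, 0.2944
R0 = Σ lx·mx = 2.8983 → 2.90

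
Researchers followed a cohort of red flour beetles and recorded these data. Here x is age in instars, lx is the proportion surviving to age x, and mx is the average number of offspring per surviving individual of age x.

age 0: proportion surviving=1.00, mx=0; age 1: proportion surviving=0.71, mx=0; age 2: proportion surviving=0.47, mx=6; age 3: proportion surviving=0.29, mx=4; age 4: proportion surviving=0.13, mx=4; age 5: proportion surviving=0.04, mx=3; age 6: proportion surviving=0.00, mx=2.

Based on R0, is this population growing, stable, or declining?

growing

R0 = Σ lx·mx = 0 + 0 + 2.82 + 1.16 + 0.52 + 0.12 + 0 = 4.62
R0 > 1, so the population is growing.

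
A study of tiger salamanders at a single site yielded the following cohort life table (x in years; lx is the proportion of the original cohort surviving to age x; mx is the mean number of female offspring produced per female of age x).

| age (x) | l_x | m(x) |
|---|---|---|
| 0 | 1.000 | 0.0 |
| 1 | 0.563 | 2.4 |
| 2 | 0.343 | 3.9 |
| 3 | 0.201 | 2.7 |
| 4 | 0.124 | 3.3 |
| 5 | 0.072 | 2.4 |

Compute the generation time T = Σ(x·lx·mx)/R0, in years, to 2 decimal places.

2.14

lx·mx: 0, 1.3512, 1.3377, 0.5427, 0.4092, 0.1728 → R0 = 3.8136
x·lx·mx: 0, 1.3512, 2.6754, 1.6281, 1.6368, 0.864 → Σ = 8.1555
T = 8.1555 / 3.8136 = 2.138531… → 2.14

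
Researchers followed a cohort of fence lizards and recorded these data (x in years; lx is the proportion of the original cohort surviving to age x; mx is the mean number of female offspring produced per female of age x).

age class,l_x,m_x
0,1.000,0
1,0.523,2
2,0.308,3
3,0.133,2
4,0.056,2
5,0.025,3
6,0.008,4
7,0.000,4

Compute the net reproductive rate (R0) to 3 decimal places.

lx·mx by age: 0, 1.046, 0.924, 0.266, 0.112, 0.075, 0.032, 0
R0 = Σ lx·mx = 2.455 → 2.455

2.455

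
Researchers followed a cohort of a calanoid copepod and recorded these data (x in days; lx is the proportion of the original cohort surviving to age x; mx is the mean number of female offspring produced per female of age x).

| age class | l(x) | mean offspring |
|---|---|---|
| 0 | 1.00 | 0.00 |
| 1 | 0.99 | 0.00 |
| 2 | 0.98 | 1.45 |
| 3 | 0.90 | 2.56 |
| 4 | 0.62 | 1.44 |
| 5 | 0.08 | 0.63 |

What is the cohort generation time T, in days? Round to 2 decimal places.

2.91

lx·mx: 0, 0, 1.421, 2.304, 0.8928, 0.0504 → R0 = 4.6682
x·lx·mx: 0, 0, 2.842, 6.912, 3.5712, 0.252 → Σ = 13.5772
T = 13.5772 / 4.6682 = 2.908444… → 2.91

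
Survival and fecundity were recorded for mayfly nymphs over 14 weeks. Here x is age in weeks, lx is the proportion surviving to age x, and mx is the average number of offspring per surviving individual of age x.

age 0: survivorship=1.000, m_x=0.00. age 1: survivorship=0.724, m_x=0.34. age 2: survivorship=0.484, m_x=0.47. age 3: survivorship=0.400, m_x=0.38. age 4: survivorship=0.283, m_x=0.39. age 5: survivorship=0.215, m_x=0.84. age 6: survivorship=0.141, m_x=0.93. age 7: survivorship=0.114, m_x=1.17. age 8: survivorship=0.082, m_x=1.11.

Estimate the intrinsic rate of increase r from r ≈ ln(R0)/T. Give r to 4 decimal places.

0.0619

R0 = Σ lx·mx = 0 + 0.24616 + 0.22748 + 0.152 + 0.11037 + 0.1806 + 0.13113 + 0.13338 + 0.09102 = 1.27214
Σ x·lx·mx = 4.9502; T = 4.9502/1.27214 = 3.89124…
r ≈ ln(R0)/T = ln(1.27214)/3.89124… = 0.061857… → 0.0619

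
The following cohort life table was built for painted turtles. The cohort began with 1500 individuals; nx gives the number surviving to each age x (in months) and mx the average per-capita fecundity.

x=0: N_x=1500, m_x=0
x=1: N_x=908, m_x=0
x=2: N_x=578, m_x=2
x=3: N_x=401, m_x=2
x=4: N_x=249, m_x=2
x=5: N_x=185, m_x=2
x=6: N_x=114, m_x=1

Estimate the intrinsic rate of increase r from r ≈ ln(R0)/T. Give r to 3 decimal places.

0.214

lx = nx/n0 = nx/1500: 1, 0.60533…, 0.38533…, 0.26733…, 0.166, 0.12333…, 0.076
R0 = Σ lx·mx = 0 + 0 + 0.77067… + 0.53467… + 0.332 + 0.24667… + 0.076 = 1.96…
Σ x·lx·mx = 6.162667…; T = 6.162667…/1.96… = 3.14422…
r ≈ ln(R0)/T = ln(1.96…)/3.14422… = 0.21403… → 0.214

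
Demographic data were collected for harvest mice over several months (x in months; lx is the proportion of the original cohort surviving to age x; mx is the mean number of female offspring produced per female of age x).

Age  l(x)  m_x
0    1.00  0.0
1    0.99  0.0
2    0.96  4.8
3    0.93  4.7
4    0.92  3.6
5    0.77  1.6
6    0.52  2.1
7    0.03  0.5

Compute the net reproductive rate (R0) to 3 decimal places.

lx·mx by age: 0, 0, 4.608, 4.371, 3.312, 1.232, 1.092, 0.015
R0 = Σ lx·mx = 14.63 → 14.630

14.630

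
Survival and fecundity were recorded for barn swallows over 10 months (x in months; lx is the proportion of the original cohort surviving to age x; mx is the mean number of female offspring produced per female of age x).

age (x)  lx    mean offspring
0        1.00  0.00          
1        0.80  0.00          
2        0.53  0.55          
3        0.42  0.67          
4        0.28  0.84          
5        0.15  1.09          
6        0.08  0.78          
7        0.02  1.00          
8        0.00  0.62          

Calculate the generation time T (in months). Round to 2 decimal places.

3.51

lx·mx: 0, 0, 0.2915, 0.2814, 0.2352, 0.1635, 0.0624, 0.02, 0 → R0 = 1.054
x·lx·mx: 0, 0, 0.583, 0.8442, 0.9408, 0.8175, 0.3744, 0.14, 0 → Σ = 3.6999
T = 3.6999 / 1.054 = 3.510342… → 3.51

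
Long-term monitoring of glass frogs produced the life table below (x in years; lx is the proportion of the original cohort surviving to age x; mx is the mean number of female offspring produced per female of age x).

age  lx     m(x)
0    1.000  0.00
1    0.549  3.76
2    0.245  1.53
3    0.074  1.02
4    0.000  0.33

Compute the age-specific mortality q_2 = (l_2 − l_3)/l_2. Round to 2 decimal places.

0.70

q_2 = (l_2 − l_3) / l_2 = (0.245 − 0.074) / 0.245
     = 0.171 / 0.245 = 0.697959… → 0.70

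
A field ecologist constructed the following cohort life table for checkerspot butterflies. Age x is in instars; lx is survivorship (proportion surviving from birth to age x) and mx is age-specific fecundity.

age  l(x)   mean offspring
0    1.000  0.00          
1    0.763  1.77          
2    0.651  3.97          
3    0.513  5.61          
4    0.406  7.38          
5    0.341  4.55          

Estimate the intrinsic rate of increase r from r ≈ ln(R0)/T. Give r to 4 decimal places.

R0 = Σ lx·mx = 0 + 1.35051 + 2.58447 + 2.87793 + 2.99628 + 1.55155 = 11.36074
Σ x·lx·mx = 34.89611; T = 34.89611/11.36074 = 3.07164…
r ≈ ln(R0)/T = ln(11.36074)/3.07164… = 0.791161… → 0.7912

0.7912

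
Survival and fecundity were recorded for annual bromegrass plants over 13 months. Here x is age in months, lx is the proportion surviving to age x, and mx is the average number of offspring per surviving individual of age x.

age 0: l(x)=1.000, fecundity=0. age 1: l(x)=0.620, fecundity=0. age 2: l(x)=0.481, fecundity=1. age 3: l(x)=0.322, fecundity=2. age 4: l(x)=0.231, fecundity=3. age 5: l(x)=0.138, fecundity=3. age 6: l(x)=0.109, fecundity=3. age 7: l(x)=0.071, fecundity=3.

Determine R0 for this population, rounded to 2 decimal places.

2.77

lx·mx by age: 0, 0, 0.481, 0.644, 0.693, 0.414, 0.327, 0.213
R0 = Σ lx·mx = 2.772 → 2.77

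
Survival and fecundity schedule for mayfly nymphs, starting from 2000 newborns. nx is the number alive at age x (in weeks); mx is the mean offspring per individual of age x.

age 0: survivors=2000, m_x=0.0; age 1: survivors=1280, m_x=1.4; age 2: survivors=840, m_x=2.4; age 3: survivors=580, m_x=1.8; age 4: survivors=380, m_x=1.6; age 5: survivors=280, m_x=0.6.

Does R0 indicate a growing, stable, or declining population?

growing

lx = nx/n0 = nx/2000: 1, 0.64, 0.42, 0.29, 0.19, 0.14
R0 = Σ lx·mx = 0 + 0.896 + 1.008 + 0.522 + 0.304 + 0.084 = 2.814
R0 > 1, so the population is growing.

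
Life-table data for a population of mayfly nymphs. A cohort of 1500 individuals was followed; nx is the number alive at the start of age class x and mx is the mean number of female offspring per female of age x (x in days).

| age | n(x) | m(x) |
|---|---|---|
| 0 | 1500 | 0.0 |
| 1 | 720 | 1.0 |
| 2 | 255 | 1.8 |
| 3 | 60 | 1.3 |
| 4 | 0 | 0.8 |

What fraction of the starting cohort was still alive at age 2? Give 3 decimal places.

0.170

l_2 = n_2/n_0 = 255/1500 = 0.17 → 0.170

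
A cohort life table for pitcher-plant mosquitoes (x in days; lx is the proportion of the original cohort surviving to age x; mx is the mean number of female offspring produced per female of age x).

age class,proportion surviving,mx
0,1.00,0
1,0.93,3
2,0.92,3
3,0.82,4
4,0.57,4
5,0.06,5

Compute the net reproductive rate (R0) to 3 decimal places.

11.410

lx·mx by age: 0, 2.79, 2.76, 3.28, 2.28, 0.3
R0 = Σ lx·mx = 11.41 → 11.410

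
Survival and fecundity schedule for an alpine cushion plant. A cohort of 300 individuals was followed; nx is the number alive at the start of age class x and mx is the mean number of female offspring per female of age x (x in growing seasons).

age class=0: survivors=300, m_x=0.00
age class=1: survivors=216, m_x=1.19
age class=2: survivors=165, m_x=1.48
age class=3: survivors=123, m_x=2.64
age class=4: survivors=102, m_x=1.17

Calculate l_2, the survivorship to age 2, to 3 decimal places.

0.550

l_2 = n_2/n_0 = 165/300 = 0.55 → 0.550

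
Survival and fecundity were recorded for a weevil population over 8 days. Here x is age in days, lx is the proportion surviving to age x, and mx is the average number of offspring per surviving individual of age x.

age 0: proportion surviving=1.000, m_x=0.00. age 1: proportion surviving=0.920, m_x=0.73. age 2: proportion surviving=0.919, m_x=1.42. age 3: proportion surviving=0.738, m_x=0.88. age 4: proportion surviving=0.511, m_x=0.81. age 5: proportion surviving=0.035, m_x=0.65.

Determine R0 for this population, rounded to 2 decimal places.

3.06

lx·mx by age: 0, 0.6716, 1.30498, 0.64944, 0.41391, 0.02275
R0 = Σ lx·mx = 3.06268 → 3.06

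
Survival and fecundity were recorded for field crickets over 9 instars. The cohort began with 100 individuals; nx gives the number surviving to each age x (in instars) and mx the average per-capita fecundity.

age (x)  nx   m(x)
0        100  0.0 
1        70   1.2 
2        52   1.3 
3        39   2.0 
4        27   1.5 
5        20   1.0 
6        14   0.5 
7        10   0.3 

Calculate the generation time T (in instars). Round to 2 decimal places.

lx = nx/n0 = nx/100: 1, 0.7, 0.52, 0.39, 0.27, 0.2, 0.14, 0.1
lx·mx: 0, 0.84, 0.676, 0.78, 0.405, 0.2, 0.07, 0.03 → R0 = 3.001
x·lx·mx: 0, 0.84, 1.352, 2.34, 1.62, 1, 0.42, 0.21 → Σ = 7.782
T = 7.782 / 3.001 = 2.593136… → 2.59

2.59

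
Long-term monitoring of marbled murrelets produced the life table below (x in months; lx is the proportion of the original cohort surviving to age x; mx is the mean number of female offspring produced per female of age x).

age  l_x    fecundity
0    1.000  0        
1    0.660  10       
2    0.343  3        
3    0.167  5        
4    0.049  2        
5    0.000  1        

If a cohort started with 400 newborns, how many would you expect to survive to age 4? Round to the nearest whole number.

Expected survivors = N0 · l_4 = 400 × 0.049 = 19.6 → 20

20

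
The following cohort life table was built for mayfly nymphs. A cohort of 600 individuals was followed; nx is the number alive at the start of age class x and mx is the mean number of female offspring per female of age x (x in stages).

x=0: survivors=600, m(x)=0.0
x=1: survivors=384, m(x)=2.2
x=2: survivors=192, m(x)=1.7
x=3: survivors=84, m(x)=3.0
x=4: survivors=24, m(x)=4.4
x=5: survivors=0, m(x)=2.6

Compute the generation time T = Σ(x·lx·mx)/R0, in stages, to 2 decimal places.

lx = nx/n0 = nx/600: 1, 0.64, 0.32, 0.14, 0.04, 0
lx·mx: 0, 1.408, 0.544, 0.42, 0.176, 0 → R0 = 2.548
x·lx·mx: 0, 1.408, 1.088, 1.26, 0.704, 0 → Σ = 4.46
T = 4.46 / 2.548 = 1.750392… → 1.75

1.75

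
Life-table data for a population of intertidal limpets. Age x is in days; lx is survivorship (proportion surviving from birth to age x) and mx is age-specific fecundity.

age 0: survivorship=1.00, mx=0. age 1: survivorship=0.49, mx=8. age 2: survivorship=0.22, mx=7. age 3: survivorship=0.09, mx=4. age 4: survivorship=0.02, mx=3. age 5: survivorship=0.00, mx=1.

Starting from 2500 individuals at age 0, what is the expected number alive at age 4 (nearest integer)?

Expected survivors = N0 · l_4 = 2500 × 0.02 = 50 → 50

50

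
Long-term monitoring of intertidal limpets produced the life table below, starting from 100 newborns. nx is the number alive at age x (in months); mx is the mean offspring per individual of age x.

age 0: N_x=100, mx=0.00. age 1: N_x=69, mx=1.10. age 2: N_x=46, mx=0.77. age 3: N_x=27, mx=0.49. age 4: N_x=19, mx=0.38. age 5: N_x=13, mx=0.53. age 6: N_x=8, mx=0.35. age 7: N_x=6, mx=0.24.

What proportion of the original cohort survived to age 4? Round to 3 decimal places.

l_4 = n_4/n_0 = 19/100 = 0.19 → 0.190

0.190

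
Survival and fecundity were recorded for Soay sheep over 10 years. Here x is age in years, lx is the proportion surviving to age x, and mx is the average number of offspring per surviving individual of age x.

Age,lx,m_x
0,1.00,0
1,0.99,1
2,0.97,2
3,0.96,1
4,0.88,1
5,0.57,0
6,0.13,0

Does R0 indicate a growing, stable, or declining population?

growing

R0 = Σ lx·mx = 0 + 0.99 + 1.94 + 0.96 + 0.88 + 0 + 0 = 4.77
R0 > 1, so the population is growing.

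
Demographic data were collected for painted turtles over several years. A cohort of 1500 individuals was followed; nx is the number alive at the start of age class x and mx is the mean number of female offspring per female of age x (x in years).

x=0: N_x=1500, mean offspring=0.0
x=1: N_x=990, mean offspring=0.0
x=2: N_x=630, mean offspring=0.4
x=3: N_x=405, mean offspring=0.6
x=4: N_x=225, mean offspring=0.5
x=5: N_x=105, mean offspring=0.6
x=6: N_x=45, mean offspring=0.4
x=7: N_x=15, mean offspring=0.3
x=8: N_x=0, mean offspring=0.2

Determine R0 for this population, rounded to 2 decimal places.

0.46

lx = nx/n0 = nx/1500: 1, 0.66, 0.42, 0.27, 0.15, 0.07, 0.03, 0.01, 0
lx·mx by age: 0, 0, 0.168, 0.162, 0.075, 0.042, 0.012, 0.003, 0
R0 = Σ lx·mx = 0.462 → 0.46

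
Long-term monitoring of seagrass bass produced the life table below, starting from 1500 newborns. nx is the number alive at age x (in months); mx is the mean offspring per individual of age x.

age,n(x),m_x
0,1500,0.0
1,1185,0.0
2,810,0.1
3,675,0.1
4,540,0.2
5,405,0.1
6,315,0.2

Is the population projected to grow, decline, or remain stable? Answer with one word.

declining

lx = nx/n0 = nx/1500: 1, 0.79, 0.54, 0.45, 0.36, 0.27, 0.21
R0 = Σ lx·mx = 0 + 0 + 0.054 + 0.045 + 0.072 + 0.027 + 0.042 = 0.24
R0 < 1, so the population is declining.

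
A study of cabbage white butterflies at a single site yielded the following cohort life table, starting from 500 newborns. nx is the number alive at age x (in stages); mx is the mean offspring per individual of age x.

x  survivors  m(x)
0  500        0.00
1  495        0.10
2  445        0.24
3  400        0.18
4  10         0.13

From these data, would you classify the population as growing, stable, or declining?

lx = nx/n0 = nx/500: 1, 0.99, 0.89, 0.8, 0.02
R0 = Σ lx·mx = 0 + 0.099 + 0.2136 + 0.144 + 0.0026 = 0.4592
R0 < 1, so the population is declining.

declining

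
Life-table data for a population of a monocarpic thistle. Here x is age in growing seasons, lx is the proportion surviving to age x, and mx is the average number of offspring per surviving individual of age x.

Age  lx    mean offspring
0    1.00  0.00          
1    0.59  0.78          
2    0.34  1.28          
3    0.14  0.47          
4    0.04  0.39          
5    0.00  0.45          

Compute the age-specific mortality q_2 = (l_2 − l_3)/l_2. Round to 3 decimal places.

0.588

q_2 = (l_2 − l_3) / l_2 = (0.34 − 0.14) / 0.34
     = 0.2 / 0.34 = 0.588235… → 0.588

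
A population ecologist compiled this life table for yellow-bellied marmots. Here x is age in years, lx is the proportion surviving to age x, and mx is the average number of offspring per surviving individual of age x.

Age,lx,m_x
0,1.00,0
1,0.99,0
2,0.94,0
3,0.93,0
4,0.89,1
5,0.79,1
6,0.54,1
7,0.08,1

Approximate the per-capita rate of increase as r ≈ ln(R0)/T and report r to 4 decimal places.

R0 = Σ lx·mx = 0 + 0 + 0 + 0 + 0.89 + 0.79 + 0.54 + 0.08 = 2.3
Σ x·lx·mx = 11.31; T = 11.31/2.3 = 4.91739…
r ≈ ln(R0)/T = ln(2.3)/4.91739… = 0.16938… → 0.1694

0.1694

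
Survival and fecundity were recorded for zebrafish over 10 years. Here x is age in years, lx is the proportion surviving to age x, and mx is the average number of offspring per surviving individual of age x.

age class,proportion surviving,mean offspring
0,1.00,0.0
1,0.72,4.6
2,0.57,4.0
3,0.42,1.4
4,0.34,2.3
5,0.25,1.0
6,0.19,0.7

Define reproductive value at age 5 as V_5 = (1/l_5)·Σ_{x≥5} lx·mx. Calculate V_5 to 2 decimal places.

1.53

lx·mx for x ≥ 5: 0.25, 0.133 → sum = 0.383
V_5 = 0.383 / l_5 = 0.383 / 0.25 = 1.532 → 1.53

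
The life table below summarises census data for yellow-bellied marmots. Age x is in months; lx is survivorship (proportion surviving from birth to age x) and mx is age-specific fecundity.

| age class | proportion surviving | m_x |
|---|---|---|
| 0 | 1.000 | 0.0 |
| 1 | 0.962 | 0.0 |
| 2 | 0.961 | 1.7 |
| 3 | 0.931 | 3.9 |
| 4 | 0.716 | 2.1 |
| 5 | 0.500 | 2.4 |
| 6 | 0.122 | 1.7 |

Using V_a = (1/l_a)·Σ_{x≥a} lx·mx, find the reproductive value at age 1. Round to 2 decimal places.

lx·mx for x ≥ 1: 0, 1.6337, 3.6309, 1.5036, 1.2, 0.2074 → sum = 8.1756
V_1 = 8.1756 / l_1 = 8.1756 / 0.962 = 8.498545… → 8.50

8.50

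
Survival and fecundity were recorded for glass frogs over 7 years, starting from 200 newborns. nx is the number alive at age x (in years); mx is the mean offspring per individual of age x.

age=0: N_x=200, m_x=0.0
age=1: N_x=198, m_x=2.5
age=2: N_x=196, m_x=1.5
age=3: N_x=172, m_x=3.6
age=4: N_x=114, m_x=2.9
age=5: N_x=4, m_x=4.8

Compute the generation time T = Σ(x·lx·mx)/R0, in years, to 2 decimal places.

2.48

lx = nx/n0 = nx/200: 1, 0.99, 0.98, 0.86, 0.57, 0.02
lx·mx: 0, 2.475, 1.47, 3.096, 1.653, 0.096 → R0 = 8.79
x·lx·mx: 0, 2.475, 2.94, 9.288, 6.612, 0.48 → Σ = 21.795
T = 21.795 / 8.79 = 2.479522… → 2.48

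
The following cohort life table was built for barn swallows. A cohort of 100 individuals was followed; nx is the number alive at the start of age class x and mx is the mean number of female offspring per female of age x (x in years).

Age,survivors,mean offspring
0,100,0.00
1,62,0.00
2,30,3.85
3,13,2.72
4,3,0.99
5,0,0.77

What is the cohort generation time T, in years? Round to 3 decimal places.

lx = nx/n0 = nx/100: 1, 0.62, 0.3, 0.13, 0.03, 0
lx·mx: 0, 0, 1.155, 0.3536, 0.0297, 0 → R0 = 1.5383
x·lx·mx: 0, 0, 2.31, 1.0608, 0.1188, 0 → Σ = 3.4896
T = 3.4896 / 1.5383 = 2.268478… → 2.268

2.268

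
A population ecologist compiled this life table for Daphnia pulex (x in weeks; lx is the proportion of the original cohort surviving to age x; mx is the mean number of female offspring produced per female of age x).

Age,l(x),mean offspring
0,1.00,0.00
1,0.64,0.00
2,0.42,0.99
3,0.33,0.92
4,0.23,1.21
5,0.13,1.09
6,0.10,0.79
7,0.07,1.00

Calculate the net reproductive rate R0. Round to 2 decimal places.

lx·mx by age: 0, 0, 0.4158, 0.3036, 0.2783, 0.1417, 0.079, 0.07
R0 = Σ lx·mx = 1.2884 → 1.29

1.29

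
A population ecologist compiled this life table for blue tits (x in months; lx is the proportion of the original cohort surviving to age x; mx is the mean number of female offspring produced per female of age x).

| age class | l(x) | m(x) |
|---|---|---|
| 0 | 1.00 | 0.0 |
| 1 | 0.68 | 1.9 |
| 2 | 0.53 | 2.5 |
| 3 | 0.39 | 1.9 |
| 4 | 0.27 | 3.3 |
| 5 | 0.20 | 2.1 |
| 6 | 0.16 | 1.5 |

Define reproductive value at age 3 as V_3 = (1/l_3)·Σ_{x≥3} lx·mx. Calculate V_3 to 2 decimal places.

5.88

lx·mx for x ≥ 3: 0.741, 0.891, 0.42, 0.24 → sum = 2.292
V_3 = 2.292 / l_3 = 2.292 / 0.39 = 5.876923… → 5.88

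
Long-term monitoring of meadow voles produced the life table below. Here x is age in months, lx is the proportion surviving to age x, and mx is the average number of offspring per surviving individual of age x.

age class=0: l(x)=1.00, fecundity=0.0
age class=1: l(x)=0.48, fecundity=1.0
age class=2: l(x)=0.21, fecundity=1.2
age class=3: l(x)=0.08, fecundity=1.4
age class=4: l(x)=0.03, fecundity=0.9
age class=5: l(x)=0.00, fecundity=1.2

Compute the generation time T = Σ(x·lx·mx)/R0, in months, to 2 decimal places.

lx·mx: 0, 0.48, 0.252, 0.112, 0.027, 0 → R0 = 0.871
x·lx·mx: 0, 0.48, 0.504, 0.336, 0.108, 0 → Σ = 1.428
T = 1.428 / 0.871 = 1.639495… → 1.64

1.64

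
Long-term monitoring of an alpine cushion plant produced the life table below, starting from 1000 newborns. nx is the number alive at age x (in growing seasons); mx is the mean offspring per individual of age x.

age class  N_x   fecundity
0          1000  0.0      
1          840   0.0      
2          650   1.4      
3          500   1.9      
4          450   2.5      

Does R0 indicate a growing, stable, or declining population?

lx = nx/n0 = nx/1000: 1, 0.84, 0.65, 0.5, 0.45
R0 = Σ lx·mx = 0 + 0 + 0.91 + 0.95 + 1.125 = 2.985
R0 > 1, so the population is growing.

growing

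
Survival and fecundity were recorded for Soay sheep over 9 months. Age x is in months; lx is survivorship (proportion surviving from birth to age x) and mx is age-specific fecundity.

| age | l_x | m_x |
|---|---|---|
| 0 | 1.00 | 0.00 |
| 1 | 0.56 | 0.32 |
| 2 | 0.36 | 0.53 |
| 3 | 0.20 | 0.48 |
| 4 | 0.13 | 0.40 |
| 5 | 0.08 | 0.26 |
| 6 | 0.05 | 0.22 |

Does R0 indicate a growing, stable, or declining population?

declining

R0 = Σ lx·mx = 0 + 0.1792 + 0.1908 + 0.096 + 0.052 + 0.0208 + 0.011 = 0.5498
R0 < 1, so the population is declining.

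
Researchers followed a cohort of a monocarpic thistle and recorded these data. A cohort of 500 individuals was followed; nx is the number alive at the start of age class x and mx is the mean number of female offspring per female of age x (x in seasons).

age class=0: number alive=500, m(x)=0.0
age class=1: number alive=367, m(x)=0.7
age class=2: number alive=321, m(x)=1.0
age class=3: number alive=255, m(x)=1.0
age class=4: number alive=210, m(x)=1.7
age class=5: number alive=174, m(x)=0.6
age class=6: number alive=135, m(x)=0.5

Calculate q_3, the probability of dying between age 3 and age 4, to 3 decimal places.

lx = nx/n0 = nx/500: 1, 0.734, 0.642, 0.51, 0.42, 0.348, 0.27
q_3 = (l_3 − l_4) / l_3 = (0.51 − 0.42) / 0.51
     = 0.09 / 0.51 = 0.176471… → 0.176

0.176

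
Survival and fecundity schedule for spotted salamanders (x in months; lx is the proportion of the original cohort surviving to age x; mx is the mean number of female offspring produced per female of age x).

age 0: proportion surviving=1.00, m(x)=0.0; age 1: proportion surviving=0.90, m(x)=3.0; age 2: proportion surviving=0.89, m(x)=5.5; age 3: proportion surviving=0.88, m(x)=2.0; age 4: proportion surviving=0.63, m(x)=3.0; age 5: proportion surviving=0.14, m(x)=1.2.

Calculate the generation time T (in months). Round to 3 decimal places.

lx·mx: 0, 2.7, 4.895, 1.76, 1.89, 0.168 → R0 = 11.413
x·lx·mx: 0, 2.7, 9.79, 5.28, 7.56, 0.84 → Σ = 26.17
T = 26.17 / 11.413 = 2.292999… → 2.293

2.293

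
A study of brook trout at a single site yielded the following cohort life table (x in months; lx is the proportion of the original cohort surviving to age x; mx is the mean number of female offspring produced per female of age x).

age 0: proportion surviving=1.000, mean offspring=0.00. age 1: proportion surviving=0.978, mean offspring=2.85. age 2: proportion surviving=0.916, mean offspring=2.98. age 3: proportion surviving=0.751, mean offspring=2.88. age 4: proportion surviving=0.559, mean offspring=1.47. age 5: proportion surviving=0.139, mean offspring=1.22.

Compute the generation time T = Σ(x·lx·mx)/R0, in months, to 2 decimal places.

2.18

lx·mx: 0, 2.7873, 2.72968, 2.16288, 0.82173, 0.16958 → R0 = 8.67117
x·lx·mx: 0, 2.7873, 5.45936, 6.48864, 3.28692, 0.8479 → Σ = 18.87012
T = 18.87012 / 8.67117 = 2.176191… → 2.18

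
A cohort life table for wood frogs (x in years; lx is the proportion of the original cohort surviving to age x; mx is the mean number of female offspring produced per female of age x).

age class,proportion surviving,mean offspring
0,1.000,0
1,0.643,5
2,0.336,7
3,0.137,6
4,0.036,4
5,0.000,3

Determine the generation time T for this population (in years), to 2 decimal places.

lx·mx: 0, 3.215, 2.352, 0.822, 0.144, 0 → R0 = 6.533
x·lx·mx: 0, 3.215, 4.704, 2.466, 0.576, 0 → Σ = 10.961
T = 10.961 / 6.533 = 1.67779… → 1.68

1.68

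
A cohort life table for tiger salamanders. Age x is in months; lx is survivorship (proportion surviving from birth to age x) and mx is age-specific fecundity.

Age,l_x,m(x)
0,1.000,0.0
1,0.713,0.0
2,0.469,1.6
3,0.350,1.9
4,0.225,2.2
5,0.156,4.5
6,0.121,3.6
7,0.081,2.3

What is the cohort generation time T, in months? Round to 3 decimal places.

3.990

lx·mx: 0, 0, 0.7504, 0.665, 0.495, 0.702, 0.4356, 0.1863 → R0 = 3.2343
x·lx·mx: 0, 0, 1.5008, 1.995, 1.98, 3.51, 2.6136, 1.3041 → Σ = 12.9035
T = 12.9035 / 3.2343 = 3.98958… → 3.990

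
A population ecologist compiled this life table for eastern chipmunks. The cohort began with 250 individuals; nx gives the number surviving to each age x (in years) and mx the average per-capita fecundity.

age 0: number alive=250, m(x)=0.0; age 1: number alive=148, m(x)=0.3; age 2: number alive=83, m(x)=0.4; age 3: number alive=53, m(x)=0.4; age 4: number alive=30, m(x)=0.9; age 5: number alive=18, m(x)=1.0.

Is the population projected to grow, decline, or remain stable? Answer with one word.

declining

lx = nx/n0 = nx/250: 1, 0.592, 0.332, 0.212, 0.12, 0.072
R0 = Σ lx·mx = 0 + 0.1776 + 0.1328 + 0.0848 + 0.108 + 0.072 = 0.5752
R0 < 1, so the population is declining.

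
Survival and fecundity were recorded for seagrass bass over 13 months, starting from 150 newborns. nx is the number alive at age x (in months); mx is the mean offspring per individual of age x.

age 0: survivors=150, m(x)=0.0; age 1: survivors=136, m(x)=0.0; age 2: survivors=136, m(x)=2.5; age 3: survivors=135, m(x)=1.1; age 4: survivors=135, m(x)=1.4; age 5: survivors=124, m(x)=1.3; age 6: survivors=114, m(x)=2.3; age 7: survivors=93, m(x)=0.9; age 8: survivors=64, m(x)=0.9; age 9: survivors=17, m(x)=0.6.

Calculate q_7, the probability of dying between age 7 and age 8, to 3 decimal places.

lx = nx/n0 = nx/150: 1, 0.90667…, 0.90667…, 0.9, 0.9, 0.82667…, 0.76, 0.62, 0.42667…, 0.11333…
q_7 = (l_7 − l_8) / l_7 = (0.62 − 0.426667…) / 0.62
     = 0.193333… / 0.62 = 0.311828… → 0.312

0.312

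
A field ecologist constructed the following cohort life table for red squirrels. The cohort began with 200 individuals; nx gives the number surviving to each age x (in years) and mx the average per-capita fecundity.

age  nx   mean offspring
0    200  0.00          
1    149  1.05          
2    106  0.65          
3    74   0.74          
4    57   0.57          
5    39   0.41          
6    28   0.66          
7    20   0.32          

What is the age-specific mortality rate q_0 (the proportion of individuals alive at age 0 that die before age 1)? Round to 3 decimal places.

lx = nx/n0 = nx/200: 1, 0.745, 0.53, 0.37, 0.285, 0.195, 0.14, 0.1
q_0 = (l_0 − l_1) / l_0 = (1 − 0.745) / 1
     = 0.255 / 1 = 0.255 → 0.255

0.255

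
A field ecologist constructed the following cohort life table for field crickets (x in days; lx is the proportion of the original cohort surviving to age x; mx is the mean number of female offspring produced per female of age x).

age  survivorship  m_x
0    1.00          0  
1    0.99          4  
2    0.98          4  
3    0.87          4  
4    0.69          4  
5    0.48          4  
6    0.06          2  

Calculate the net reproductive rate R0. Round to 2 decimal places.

16.16

lx·mx by age: 0, 3.96, 3.92, 3.48, 2.76, 1.92, 0.12
R0 = Σ lx·mx = 16.16 → 16.16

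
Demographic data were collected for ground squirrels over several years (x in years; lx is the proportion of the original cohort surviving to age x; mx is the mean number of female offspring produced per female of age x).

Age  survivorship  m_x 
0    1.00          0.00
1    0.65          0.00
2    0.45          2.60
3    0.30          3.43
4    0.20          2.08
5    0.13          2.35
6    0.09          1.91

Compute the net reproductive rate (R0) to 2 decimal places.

lx·mx by age: 0, 0, 1.17, 1.029, 0.416, 0.3055, 0.1719
R0 = Σ lx·mx = 3.0924 → 3.09

3.09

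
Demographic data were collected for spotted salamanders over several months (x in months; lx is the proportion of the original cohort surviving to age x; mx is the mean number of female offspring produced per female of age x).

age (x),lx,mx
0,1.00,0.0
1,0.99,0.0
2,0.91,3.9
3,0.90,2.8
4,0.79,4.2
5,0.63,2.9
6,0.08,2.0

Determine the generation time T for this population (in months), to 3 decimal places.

lx·mx: 0, 0, 3.549, 2.52, 3.318, 1.827, 0.16 → R0 = 11.374
x·lx·mx: 0, 0, 7.098, 7.56, 13.272, 9.135, 0.96 → Σ = 38.025
T = 38.025 / 11.374 = 3.343151… → 3.343

3.343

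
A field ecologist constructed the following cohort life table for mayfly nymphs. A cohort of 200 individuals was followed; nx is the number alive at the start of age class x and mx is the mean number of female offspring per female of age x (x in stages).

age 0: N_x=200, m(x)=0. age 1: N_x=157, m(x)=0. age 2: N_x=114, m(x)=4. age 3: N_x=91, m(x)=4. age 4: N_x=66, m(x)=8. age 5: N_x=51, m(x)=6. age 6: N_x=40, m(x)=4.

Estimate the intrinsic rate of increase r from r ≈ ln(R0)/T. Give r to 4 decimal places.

0.6055

lx = nx/n0 = nx/200: 1, 0.785, 0.57, 0.455, 0.33, 0.255, 0.2
R0 = Σ lx·mx = 0 + 0 + 2.28 + 1.82 + 2.64 + 1.53 + 0.8 = 9.07
Σ x·lx·mx = 33.03; T = 33.03/9.07 = 3.64168…
r ≈ ln(R0)/T = ln(9.07)/3.64168… = 0.605483… → 0.6055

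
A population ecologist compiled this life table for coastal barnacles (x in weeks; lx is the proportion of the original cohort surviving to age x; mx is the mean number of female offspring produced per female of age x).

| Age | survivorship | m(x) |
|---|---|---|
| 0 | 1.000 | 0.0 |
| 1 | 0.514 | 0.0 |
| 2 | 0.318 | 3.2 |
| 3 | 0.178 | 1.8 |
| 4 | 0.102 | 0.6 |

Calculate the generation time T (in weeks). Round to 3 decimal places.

2.316

lx·mx: 0, 0, 1.0176, 0.3204, 0.0612 → R0 = 1.3992
x·lx·mx: 0, 0, 2.0352, 0.9612, 0.2448 → Σ = 3.2412
T = 3.2412 / 1.3992 = 2.316467… → 2.316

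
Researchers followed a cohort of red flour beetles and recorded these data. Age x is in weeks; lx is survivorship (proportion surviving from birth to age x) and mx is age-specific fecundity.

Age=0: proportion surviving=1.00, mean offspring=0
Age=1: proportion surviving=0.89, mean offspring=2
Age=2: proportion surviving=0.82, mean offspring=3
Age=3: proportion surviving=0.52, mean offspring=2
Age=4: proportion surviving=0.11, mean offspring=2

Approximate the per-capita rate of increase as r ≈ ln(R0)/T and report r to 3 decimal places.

0.876

R0 = Σ lx·mx = 0 + 1.78 + 2.46 + 1.04 + 0.22 = 5.5
Σ x·lx·mx = 10.7; T = 10.7/5.5 = 1.94545…
r ≈ ln(R0)/T = ln(5.5)/1.94545… = 0.87627… → 0.876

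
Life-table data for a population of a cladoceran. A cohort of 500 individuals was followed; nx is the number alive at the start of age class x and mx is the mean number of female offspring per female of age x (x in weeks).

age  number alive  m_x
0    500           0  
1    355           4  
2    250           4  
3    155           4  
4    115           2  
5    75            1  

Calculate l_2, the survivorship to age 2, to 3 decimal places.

0.500

l_2 = n_2/n_0 = 250/500 = 0.5 → 0.500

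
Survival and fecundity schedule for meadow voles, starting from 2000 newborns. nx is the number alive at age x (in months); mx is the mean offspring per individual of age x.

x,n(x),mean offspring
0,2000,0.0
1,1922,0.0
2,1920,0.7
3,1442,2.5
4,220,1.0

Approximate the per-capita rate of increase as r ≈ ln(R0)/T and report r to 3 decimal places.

0.341

lx = nx/n0 = nx/2000: 1, 0.961, 0.96, 0.721, 0.11
R0 = Σ lx·mx = 0 + 0 + 0.672 + 1.8025 + 0.11 = 2.5845
Σ x·lx·mx = 7.1915; T = 7.1915/2.5845 = 2.78255…
r ≈ ln(R0)/T = ln(2.5845)/2.78255… = 0.34125… → 0.341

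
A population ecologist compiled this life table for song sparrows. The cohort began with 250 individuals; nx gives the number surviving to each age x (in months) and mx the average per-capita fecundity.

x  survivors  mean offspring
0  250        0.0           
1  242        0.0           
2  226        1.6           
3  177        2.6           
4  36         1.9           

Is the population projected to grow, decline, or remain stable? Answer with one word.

lx = nx/n0 = nx/250: 1, 0.968, 0.904, 0.708, 0.144
R0 = Σ lx·mx = 0 + 0 + 1.4464 + 1.8408 + 0.2736 = 3.5608
R0 > 1, so the population is growing.

growing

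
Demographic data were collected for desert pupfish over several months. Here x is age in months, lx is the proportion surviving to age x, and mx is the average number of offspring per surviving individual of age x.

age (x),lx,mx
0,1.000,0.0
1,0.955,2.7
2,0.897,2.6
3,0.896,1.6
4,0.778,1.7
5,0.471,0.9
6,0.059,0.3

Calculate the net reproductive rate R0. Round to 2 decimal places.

8.11

lx·mx by age: 0, 2.5785, 2.3322, 1.4336, 1.3226, 0.4239, 0.0177
R0 = Σ lx·mx = 8.1085 → 8.11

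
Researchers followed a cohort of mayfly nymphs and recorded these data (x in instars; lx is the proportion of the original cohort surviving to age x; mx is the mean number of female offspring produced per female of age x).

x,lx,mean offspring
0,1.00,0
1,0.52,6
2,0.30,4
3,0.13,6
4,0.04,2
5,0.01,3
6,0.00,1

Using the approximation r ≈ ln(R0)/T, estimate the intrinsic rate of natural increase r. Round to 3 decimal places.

1.032

R0 = Σ lx·mx = 0 + 3.12 + 1.2 + 0.78 + 0.08 + 0.03 + 0 = 5.21
Σ x·lx·mx = 8.33; T = 8.33/5.21 = 1.59885…
r ≈ ln(R0)/T = ln(5.21)/1.59885… = 1.03236… → 1.032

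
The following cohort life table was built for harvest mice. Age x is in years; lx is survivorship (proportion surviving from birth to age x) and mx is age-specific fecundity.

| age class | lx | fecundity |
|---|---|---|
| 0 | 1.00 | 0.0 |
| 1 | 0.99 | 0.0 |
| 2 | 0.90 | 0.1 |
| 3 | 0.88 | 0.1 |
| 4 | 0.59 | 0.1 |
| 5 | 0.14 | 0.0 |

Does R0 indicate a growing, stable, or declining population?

R0 = Σ lx·mx = 0 + 0 + 0.09 + 0.088 + 0.059 + 0 = 0.237
R0 < 1, so the population is declining.

declining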